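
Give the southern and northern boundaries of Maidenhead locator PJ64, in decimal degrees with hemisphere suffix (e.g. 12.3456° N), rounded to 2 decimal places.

4.00° N, 5.00° N

Field P=15, J=9: +15·20° lon, +9·10° lat → SW at lon 120°, lat 0°.
Square 6, 4: +6·2° lon, +4·1° lat → SW at lon 132°, lat 4°.
Cell spans 2° lon × 1° lat.
south 4.00° N, north 5.00° N.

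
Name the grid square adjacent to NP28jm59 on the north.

Latitude extended square 9; +1 → 10, wraps to 0, carry into subsquare.
Latitude subsquare m = 12; +1 → 13 = n.
The longitude characters are unchanged.

NP28jn50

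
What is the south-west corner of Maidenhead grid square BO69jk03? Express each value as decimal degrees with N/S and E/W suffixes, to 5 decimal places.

59.42917° N, 147.25000° W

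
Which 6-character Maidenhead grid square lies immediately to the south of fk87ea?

FK86ex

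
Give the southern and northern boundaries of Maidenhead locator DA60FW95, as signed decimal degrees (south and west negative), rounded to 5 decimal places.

-89.06250, -89.05833

Field D=3, A=0: +3·20° lon, +0·10° lat → SW at lon -120°, lat -90°.
Square 6, 0: +6·2° lon, +0·1° lat → SW at lon -108°, lat -90°.
Subsquare f=5, w=22: +5·0.0833333° lon, +22·0.0416667° lat → SW at lon -107.583°, lat -89.0833°.
Extended square 9, 5: +9·0.00833333° lon, +5·0.00416667° lat → SW at lon -107.508°, lat -89.0625°.
Cell spans 0.00833333° lon × 0.00416667° lat.
south -89.06250, north -89.05833.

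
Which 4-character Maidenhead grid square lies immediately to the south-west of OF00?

NE99

Longitude square 0; −1 → -1, wraps to 9, carry into field.
Longitude field O = 14; −1 → 13 = N.
Latitude square 0; −1 → -1, wraps to 9, carry into field.
Latitude field F = 5; −1 → 4 = E.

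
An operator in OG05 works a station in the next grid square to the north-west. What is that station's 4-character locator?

NG96

Longitude square 0; −1 → -1, wraps to 9, carry into field.
Longitude field O = 14; −1 → 13 = N.
Latitude square 5; +1 → 6.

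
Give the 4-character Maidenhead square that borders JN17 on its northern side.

Latitude square 7; +1 → 8.
The longitude characters are unchanged.

JN18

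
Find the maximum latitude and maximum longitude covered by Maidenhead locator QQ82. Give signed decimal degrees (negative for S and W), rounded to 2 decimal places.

73.00, 158.00

Field Q=16, Q=16: +16·20° lon, +16·10° lat → SW at lon 140°, lat 70°.
Square 8, 2: +8·2° lon, +2·1° lat → SW at lon 156°, lat 72°.
Cell spans 2° lon × 1° lat. NE corner is SW corner plus one full cell.
latitude 73.00, longitude 158.00.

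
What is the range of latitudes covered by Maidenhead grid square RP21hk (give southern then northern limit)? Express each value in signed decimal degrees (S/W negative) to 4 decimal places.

61.4167, 61.4583

Field R=17, P=15: +17·20° lon, +15·10° lat → SW at lon 160°, lat 60°.
Square 2, 1: +2·2° lon, +1·1° lat → SW at lon 164°, lat 61°.
Subsquare h=7, k=10: +7·0.0833333° lon, +10·0.0416667° lat → SW at lon 164.583°, lat 61.4167°.
Cell spans 0.0833333° lon × 0.0416667° lat.
south 61.4167, north 61.4583.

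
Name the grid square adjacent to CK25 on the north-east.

Longitude square 2; +1 → 3.
Latitude square 5; +1 → 6.

CK36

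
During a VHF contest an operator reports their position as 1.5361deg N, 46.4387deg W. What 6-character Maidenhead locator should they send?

GJ61sm

Add 180° to longitude and 90° to latitude: 133.5613, 91.5361.
Field: lon ⌊133.5613/20⌋ = 6 → G; lat ⌊91.5361/10⌋ = 9 → J.
Square: lon ⌊13.5613/2⌋ = 6; lat ⌊1.5361/1⌋ = 1.
Subsquare: lon ⌊1.5613/0.0833333⌋ = 18 → s; lat ⌊0.5361/0.0416667⌋ = 12 → m.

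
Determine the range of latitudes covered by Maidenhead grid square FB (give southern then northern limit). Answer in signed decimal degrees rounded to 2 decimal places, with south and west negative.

-80.00, -70.00

Field F=5, B=1: +5·20° lon, +1·10° lat → SW at lon -80°, lat -80°.
Cell spans 20° lon × 10° lat.
south -80.00, north -70.00.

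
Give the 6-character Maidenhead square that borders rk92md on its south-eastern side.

Longitude subsquare m = 12; +1 → 13 = n.
Latitude subsquare d = 3; −1 → 2 = c.

RK92nc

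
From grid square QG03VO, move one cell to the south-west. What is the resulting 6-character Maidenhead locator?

QG03un

Longitude subsquare v = 21; −1 → 20 = u.
Latitude subsquare o = 14; −1 → 13 = n.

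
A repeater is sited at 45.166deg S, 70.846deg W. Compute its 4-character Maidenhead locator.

FE44

Offset from 180°W / 90°S: lon 109.15°, lat 44.83°.
Field (20°×10°, letters A–R): lon ⌊109.15/20⌋ = 5 → F; lat ⌊44.83/10⌋ = 4 → E.
Square (2°×1°, digits 0–9): lon ⌊9.15/2⌋ = 4; lat ⌊4.83/1⌋ = 4.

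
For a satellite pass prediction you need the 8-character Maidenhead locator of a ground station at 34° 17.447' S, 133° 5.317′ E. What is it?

PF65nr00

Offset from 180°W / 90°S: lon 313.08862°, lat 55.70922°.
Field: lon ⌊313.08862/20⌋ = 15 → P; lat ⌊55.70922/10⌋ = 5 → F.
Square: lon ⌊13.08862/2⌋ = 6; lat ⌊5.70922/1⌋ = 5.
Subsquare: lon ⌊1.08862/0.0833333⌋ = 13 → n; lat ⌊0.70922/0.0416667⌋ = 17 → r.
Extended square: lon ⌊0.00528/0.00833333⌋ = 0; lat ⌊0.00088/0.00416667⌋ = 0.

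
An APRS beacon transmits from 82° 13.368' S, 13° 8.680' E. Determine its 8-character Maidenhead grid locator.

JA67ns76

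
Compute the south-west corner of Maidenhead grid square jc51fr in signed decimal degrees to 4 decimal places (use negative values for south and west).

Field J=9, C=2: +9·20° lon, +2·10° lat → SW at lon 0°, lat -70°.
Square 5, 1: +5·2° lon, +1·1° lat → SW at lon 10°, lat -69°.
Subsquare f=5, r=17: +5·0.0833333° lon, +17·0.0416667° lat → SW at lon 10.4167°, lat -68.2917°.
latitude -68.2917, longitude 10.4167.

-68.2917, 10.4167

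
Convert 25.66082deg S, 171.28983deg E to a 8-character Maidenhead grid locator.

RG54pi41

Shift to the Maidenhead origin (180°W, 90°S): lon 351.28983, lat 64.33918.
Field (20°×10°, letters A–R): lon ⌊351.28983/20⌋ = 17 → R; lat ⌊64.33918/10⌋ = 6 → G.
Square (2°×1°, digits 0–9): lon ⌊11.28983/2⌋ = 5; lat ⌊4.33918/1⌋ = 4.
Subsquare (5′×2.5′, letters a–x): lon ⌊1.28983/0.0833333⌋ = 15 → p; lat ⌊0.33918/0.0416667⌋ = 8 → i.
Extended square (30″×15″, digits 0–9): lon ⌊0.03983/0.00833333⌋ = 4; lat ⌊0.00585/0.00416667⌋ = 1.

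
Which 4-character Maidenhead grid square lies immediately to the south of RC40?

RB49

Latitude square 0; −1 → -1, wraps to 9, carry into field.
Latitude field C = 2; −1 → 1 = B.
The longitude characters are unchanged.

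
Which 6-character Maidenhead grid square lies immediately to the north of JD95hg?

Latitude subsquare g = 6; +1 → 7 = h.
The longitude characters are unchanged.

JD95hh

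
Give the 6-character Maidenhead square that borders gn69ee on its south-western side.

GN69dd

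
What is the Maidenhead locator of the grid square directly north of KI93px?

KI94pa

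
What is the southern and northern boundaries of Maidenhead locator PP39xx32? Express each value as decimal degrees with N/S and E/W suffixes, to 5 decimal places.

69.96667° N, 69.97083° N

Field P=15, P=15: +15·20° lon, +15·10° lat → SW at lon 120°, lat 60°.
Square 3, 9: +3·2° lon, +9·1° lat → SW at lon 126°, lat 69°.
Subsquare x=23, x=23: +23·0.0833333° lon, +23·0.0416667° lat → SW at lon 127.917°, lat 69.9583°.
Extended square 3, 2: +3·0.00833333° lon, +2·0.00416667° lat → SW at lon 127.942°, lat 69.9667°.
Cell spans 0.00833333° lon × 0.00416667° lat.
south 69.96667° N, north 69.97083° N.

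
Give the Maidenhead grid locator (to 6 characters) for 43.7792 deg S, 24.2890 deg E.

Add 180° to longitude and 90° to latitude: 204.2890, 46.2208.
Field: 204.2890/20 → 10 → K, 46.2208/10 → 4 → E; chars KE.
Square: 4.2890/2 → 2, 6.2208/1 → 6; chars 26.
Subsquare: 0.2890/0.0833333 → 3 → d, 0.2208/0.0416667 → 5 → f; chars df.

KE26df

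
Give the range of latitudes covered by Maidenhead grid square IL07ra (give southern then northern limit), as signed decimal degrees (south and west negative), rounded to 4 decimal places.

27.0000, 27.0417

Field I=8, L=11: +8·20° lon, +11·10° lat → SW at lon -20°, lat 20°.
Square 0, 7: +0·2° lon, +7·1° lat → SW at lon -20°, lat 27°.
Subsquare r=17, a=0: +17·0.0833333° lon, +0·0.0416667° lat → SW at lon -18.5833°, lat 27°.
Cell spans 0.0833333° lon × 0.0416667° lat.
south 27.0000, north 27.0417.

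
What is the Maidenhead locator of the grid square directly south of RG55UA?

RG54ux

Latitude subsquare a = 0; −1 → -1, wraps to 23 = x, carry into square.
Latitude square 5; −1 → 4.
The longitude characters are unchanged.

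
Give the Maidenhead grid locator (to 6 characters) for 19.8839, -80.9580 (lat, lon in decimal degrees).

Offset from 180°W / 90°S: lon 99.0420°, lat 109.8839°.
Field: lon ⌊99.0420/20⌋ = 4 → E; lat ⌊109.8839/10⌋ = 10 → K.
Square: lon ⌊19.0420/2⌋ = 9; lat ⌊9.8839/1⌋ = 9.
Subsquare: lon ⌊1.0420/0.0833333⌋ = 12 → m; lat ⌊0.8839/0.0416667⌋ = 21 → v.

EK99mv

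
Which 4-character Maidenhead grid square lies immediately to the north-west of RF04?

QF95

Longitude square 0; −1 → -1, wraps to 9, carry into field.
Longitude field R = 17; −1 → 16 = Q.
Latitude square 4; +1 → 5.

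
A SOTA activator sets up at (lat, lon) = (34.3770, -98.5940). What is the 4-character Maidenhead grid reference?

EM04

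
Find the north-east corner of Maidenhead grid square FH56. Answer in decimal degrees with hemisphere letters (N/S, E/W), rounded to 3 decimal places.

13.000° S, 68.000° W

Field F=5, H=7: +5·20° lon, +7·10° lat → SW at lon -80°, lat -20°.
Square 5, 6: +5·2° lon, +6·1° lat → SW at lon -70°, lat -14°.
Cell spans 2° lon × 1° lat. NE corner is SW corner plus one full cell.
latitude 13.000° S, longitude 68.000° W.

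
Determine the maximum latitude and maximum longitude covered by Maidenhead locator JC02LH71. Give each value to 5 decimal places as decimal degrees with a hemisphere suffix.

67.70000° S, 0.98333° E

Field J=9, C=2: +9·20° lon, +2·10° lat → SW at lon 0°, lat -70°.
Square 0, 2: +0·2° lon, +2·1° lat → SW at lon 0°, lat -68°.
Subsquare l=11, h=7: +11·0.0833333° lon, +7·0.0416667° lat → SW at lon 0.916667°, lat -67.7083°.
Extended square 7, 1: +7·0.00833333° lon, +1·0.00416667° lat → SW at lon 0.975°, lat -67.7042°.
Cell spans 0.00833333° lon × 0.00416667° lat. NE corner is SW corner plus one full cell.
latitude 67.70000° S, longitude 0.98333° E.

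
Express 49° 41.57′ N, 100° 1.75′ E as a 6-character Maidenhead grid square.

ON09aq

Offset from 180°W / 90°S: lon 280.0292°, lat 139.6928°.
Field: lon ⌊280.0292/20⌋ = 14 → O; lat ⌊139.6928/10⌋ = 13 → N.
Square: lon ⌊0.0292/2⌋ = 0; lat ⌊9.6928/1⌋ = 9.
Subsquare: lon ⌊0.0292/0.0833333⌋ = 0 → a; lat ⌊0.6928/0.0416667⌋ = 16 → q.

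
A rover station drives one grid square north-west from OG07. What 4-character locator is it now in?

Longitude square 0; −1 → -1, wraps to 9, carry into field.
Longitude field O = 14; −1 → 13 = N.
Latitude square 7; +1 → 8.

NG98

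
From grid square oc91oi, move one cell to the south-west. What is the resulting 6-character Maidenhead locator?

OC91nh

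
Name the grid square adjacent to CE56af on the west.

CE46xf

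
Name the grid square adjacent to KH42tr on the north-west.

KH42ss

Longitude subsquare t = 19; −1 → 18 = s.
Latitude subsquare r = 17; +1 → 18 = s.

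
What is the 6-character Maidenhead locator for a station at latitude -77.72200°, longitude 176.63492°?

RB82hg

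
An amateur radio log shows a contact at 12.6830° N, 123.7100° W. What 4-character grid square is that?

CK82

Offset from 180°W / 90°S: lon 56.29°, lat 102.68°.
Field: lon ⌊56.29/20⌋ = 2 → C; lat ⌊102.68/10⌋ = 10 → K.
Square: lon ⌊16.29/2⌋ = 8; lat ⌊2.68/1⌋ = 2.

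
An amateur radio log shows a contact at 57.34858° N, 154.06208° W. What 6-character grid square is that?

Add 180° to longitude and 90° to latitude: 25.9379, 147.3486.
Field (20°×10°, letters A–R): lon ⌊25.9379/20⌋ = 1 → B; lat ⌊147.3486/10⌋ = 14 → O.
Square (2°×1°, digits 0–9): lon ⌊5.9379/2⌋ = 2; lat ⌊7.3486/1⌋ = 7.
Subsquare (5′×2.5′, letters a–x): lon ⌊1.9379/0.0833333⌋ = 23 → x; lat ⌊0.3486/0.0416667⌋ = 8 → i.

BO27xi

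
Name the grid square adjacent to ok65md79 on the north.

Latitude extended square 9; +1 → 10, wraps to 0, carry into subsquare.
Latitude subsquare d = 3; +1 → 4 = e.
The longitude characters are unchanged.

OK65me70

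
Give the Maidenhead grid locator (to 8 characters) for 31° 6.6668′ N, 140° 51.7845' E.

QM01kc36

Offset from 180°W / 90°S: lon 320.86307°, lat 121.11111°.
Field: 320.86307/20 → 16 → Q, 121.11111/10 → 12 → M; chars QM.
Square: 0.86307/2 → 0, 1.11111/1 → 1; chars 01.
Subsquare: 0.86307/0.0833333 → 10 → k, 0.11111/0.0416667 → 2 → c; chars kc.
Extended square: 0.02974/0.00833333 → 3, 0.02778/0.00416667 → 6; chars 36.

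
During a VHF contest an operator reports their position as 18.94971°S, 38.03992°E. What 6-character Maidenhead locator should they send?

KH91ab

Shift to the Maidenhead origin (180°W, 90°S): lon 218.0399, lat 71.0503.
Field: 218.0399/20 → 10 → K, 71.0503/10 → 7 → H; chars KH.
Square: 18.0399/2 → 9, 1.0503/1 → 1; chars 91.
Subsquare: 0.0399/0.0833333 → 0 → a, 0.0503/0.0416667 → 1 → b; chars ab.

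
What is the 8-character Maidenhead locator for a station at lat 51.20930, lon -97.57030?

EO11ff10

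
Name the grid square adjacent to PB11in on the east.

Longitude subsquare i = 8; +1 → 9 = j.
The latitude characters are unchanged.

PB11jn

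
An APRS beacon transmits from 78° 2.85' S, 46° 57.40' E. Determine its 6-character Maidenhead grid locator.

LB31lw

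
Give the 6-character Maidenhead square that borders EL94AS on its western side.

Longitude subsquare a = 0; −1 → -1, wraps to 23 = x, carry into square.
Longitude square 9; −1 → 8.
The latitude characters are unchanged.

EL84xs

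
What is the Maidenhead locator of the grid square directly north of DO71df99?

Latitude extended square 9; +1 → 10, wraps to 0, carry into subsquare.
Latitude subsquare f = 5; +1 → 6 = g.
The longitude characters are unchanged.

DO71dg90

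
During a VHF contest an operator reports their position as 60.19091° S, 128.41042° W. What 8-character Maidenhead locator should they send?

CC59tt04

Add 180° to longitude and 90° to latitude: 51.58958, 29.80909.
Field: lon ⌊51.58958/20⌋ = 2 → C; lat ⌊29.80909/10⌋ = 2 → C.
Square: lon ⌊11.58958/2⌋ = 5; lat ⌊9.80909/1⌋ = 9.
Subsquare: lon ⌊1.58958/0.0833333⌋ = 19 → t; lat ⌊0.80909/0.0416667⌋ = 19 → t.
Extended square: lon ⌊0.00625/0.00833333⌋ = 0; lat ⌊0.01742/0.00416667⌋ = 4.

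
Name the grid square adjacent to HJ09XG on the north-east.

Longitude subsquare x = 23; +1 → 24, wraps to 0 = a, carry into square.
Longitude square 0; +1 → 1.
Latitude subsquare g = 6; +1 → 7 = h.

HJ19ah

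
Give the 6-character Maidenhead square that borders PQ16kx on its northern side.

Latitude subsquare x = 23; +1 → 24, wraps to 0 = a, carry into square.
Latitude square 6; +1 → 7.
The longitude characters are unchanged.

PQ17ka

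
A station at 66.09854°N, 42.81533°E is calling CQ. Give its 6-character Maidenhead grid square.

Add 180° to longitude and 90° to latitude: 222.8153, 156.0985.
Field: lon ⌊222.8153/20⌋ = 11 → L; lat ⌊156.0985/10⌋ = 15 → P.
Square: lon ⌊2.8153/2⌋ = 1; lat ⌊6.0985/1⌋ = 6.
Subsquare: lon ⌊0.8153/0.0833333⌋ = 9 → j; lat ⌊0.0985/0.0416667⌋ = 2 → c.

LP16jc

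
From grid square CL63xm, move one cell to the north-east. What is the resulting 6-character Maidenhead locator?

CL73an

Longitude subsquare x = 23; +1 → 24, wraps to 0 = a, carry into square.
Longitude square 6; +1 → 7.
Latitude subsquare m = 12; +1 → 13 = n.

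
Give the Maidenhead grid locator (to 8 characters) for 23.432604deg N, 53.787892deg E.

LL63vk43

Shift to the Maidenhead origin (180°W, 90°S): lon 233.78789, lat 113.43260.
Field (20°×10°, letters A–R): lon ⌊233.78789/20⌋ = 11 → L; lat ⌊113.43260/10⌋ = 11 → L.
Square (2°×1°, digits 0–9): lon ⌊13.78789/2⌋ = 6; lat ⌊3.43260/1⌋ = 3.
Subsquare (5′×2.5′, letters a–x): lon ⌊1.78789/0.0833333⌋ = 21 → v; lat ⌊0.43260/0.0416667⌋ = 10 → k.
Extended square (30″×15″, digits 0–9): lon ⌊0.03789/0.00833333⌋ = 4; lat ⌊0.01594/0.00416667⌋ = 3.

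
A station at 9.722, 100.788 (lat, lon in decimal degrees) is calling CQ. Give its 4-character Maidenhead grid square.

Offset from 180°W / 90°S: lon 280.79°, lat 99.72°.
Field (20°×10°, letters A–R): lon ⌊280.79/20⌋ = 14 → O; lat ⌊99.72/10⌋ = 9 → J.
Square (2°×1°, digits 0–9): lon ⌊0.79/2⌋ = 0; lat ⌊9.72/1⌋ = 9.

OJ09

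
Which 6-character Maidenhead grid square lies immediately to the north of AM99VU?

AM99vv

Latitude subsquare u = 20; +1 → 21 = v.
The longitude characters are unchanged.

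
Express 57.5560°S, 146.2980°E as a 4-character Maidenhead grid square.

QD32

Add 180° to longitude and 90° to latitude: 326.30, 32.44.
Field (20°×10°, letters A–R): 326.30/20 → 16 → Q, 32.44/10 → 3 → D; chars QD.
Square (2°×1°, digits 0–9): 6.30/2 → 3, 2.44/1 → 2; chars 32.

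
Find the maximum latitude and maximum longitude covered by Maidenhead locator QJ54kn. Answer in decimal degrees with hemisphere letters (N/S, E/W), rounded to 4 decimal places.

Field Q=16, J=9: +16·20° lon, +9·10° lat → SW at lon 140°, lat 0°.
Square 5, 4: +5·2° lon, +4·1° lat → SW at lon 150°, lat 4°.
Subsquare k=10, n=13: +10·0.0833333° lon, +13·0.0416667° lat → SW at lon 150.833°, lat 4.54167°.
Cell spans 0.0833333° lon × 0.0416667° lat. NE corner is SW corner plus one full cell.
latitude 4.5833° N, longitude 150.9167° E.

4.5833° N, 150.9167° E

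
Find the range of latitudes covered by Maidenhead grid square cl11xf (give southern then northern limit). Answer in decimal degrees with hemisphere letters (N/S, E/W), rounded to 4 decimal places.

21.2083° N, 21.2500° N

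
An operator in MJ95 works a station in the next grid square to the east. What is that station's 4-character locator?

NJ05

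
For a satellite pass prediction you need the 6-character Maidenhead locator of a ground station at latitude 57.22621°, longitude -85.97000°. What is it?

Shift to the Maidenhead origin (180°W, 90°S): lon 94.0300, lat 147.2262.
Field: 94.0300/20 → 4 → E, 147.2262/10 → 14 → O; chars EO.
Square: 14.0300/2 → 7, 7.2262/1 → 7; chars 77.
Subsquare: 0.0300/0.0833333 → 0 → a, 0.2262/0.0416667 → 5 → f; chars af.

EO77af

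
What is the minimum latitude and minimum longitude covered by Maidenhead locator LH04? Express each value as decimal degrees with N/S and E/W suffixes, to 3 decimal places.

Field L=11, H=7: +11·20° lon, +7·10° lat → SW at lon 40°, lat -20°.
Square 0, 4: +0·2° lon, +4·1° lat → SW at lon 40°, lat -16°.
latitude 16.000° S, longitude 40.000° E.

16.000° S, 40.000° E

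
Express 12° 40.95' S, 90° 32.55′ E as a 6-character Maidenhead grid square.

Offset from 180°W / 90°S: lon 270.5425°, lat 77.3175°.
Field: 270.5425/20 → 13 → N, 77.3175/10 → 7 → H; chars NH.
Square: 10.5425/2 → 5, 7.3175/1 → 7; chars 57.
Subsquare: 0.5425/0.0833333 → 6 → g, 0.3175/0.0416667 → 7 → h; chars gh.

NH57gh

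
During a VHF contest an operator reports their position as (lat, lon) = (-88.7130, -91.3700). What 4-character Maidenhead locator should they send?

Add 180° to longitude and 90° to latitude: 88.63, 1.29.
Field: lon ⌊88.63/20⌋ = 4 → E; lat ⌊1.29/10⌋ = 0 → A.
Square: lon ⌊8.63/2⌋ = 4; lat ⌊1.29/1⌋ = 1.

EA41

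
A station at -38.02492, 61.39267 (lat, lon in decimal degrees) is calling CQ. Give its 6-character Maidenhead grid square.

MF01qx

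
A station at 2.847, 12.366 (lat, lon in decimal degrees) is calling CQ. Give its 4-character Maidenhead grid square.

Add 180° to longitude and 90° to latitude: 192.37, 92.85.
Field (20°×10°, letters A–R): lon ⌊192.37/20⌋ = 9 → J; lat ⌊92.85/10⌋ = 9 → J.
Square (2°×1°, digits 0–9): lon ⌊12.37/2⌋ = 6; lat ⌊2.85/1⌋ = 2.

JJ62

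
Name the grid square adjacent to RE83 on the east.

RE93

Longitude square 8; +1 → 9.
The latitude characters are unchanged.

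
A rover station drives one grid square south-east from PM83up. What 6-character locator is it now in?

PM83vo

Longitude subsquare u = 20; +1 → 21 = v.
Latitude subsquare p = 15; −1 → 14 = o.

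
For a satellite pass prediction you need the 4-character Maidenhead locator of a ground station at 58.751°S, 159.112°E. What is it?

QD91

Offset from 180°W / 90°S: lon 339.11°, lat 31.25°.
Field: lon ⌊339.11/20⌋ = 16 → Q; lat ⌊31.25/10⌋ = 3 → D.
Square: lon ⌊19.11/2⌋ = 9; lat ⌊1.25/1⌋ = 1.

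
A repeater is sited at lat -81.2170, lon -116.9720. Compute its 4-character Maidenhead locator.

DA18

Offset from 180°W / 90°S: lon 63.03°, lat 8.78°.
Field: 63.03/20 → 3 → D, 8.78/10 → 0 → A; chars DA.
Square: 3.03/2 → 1, 8.78/1 → 8; chars 18.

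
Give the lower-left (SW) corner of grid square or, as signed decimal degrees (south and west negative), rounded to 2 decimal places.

80.00, 100.00

Field O=14, R=17: +14·20° lon, +17·10° lat → SW at lon 100°, lat 80°.
latitude 80.00, longitude 100.00.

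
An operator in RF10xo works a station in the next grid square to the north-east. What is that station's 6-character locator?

RF20ap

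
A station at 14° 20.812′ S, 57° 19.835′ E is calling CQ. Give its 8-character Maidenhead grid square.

LH85pp96

Add 180° to longitude and 90° to latitude: 237.33058, 75.65313.
Field: 237.33058/20 → 11 → L, 75.65313/10 → 7 → H; chars LH.
Square: 17.33058/2 → 8, 5.65313/1 → 5; chars 85.
Subsquare: 1.33058/0.0833333 → 15 → p, 0.65313/0.0416667 → 15 → p; chars pp.
Extended square: 0.08058/0.00833333 → 9, 0.02813/0.00416667 → 6; chars 96.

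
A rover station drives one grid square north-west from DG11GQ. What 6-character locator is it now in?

Longitude subsquare g = 6; −1 → 5 = f.
Latitude subsquare q = 16; +1 → 17 = r.

DG11fr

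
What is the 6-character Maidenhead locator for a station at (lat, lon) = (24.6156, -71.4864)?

Shift to the Maidenhead origin (180°W, 90°S): lon 108.5136, lat 114.6156.
Field: lon ⌊108.5136/20⌋ = 5 → F; lat ⌊114.6156/10⌋ = 11 → L.
Square: lon ⌊8.5136/2⌋ = 4; lat ⌊4.6156/1⌋ = 4.
Subsquare: lon ⌊0.5136/0.0833333⌋ = 6 → g; lat ⌊0.6156/0.0416667⌋ = 14 → o.

FL44go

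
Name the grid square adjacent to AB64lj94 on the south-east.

AB64mj03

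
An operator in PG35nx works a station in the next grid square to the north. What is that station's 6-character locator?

Latitude subsquare x = 23; +1 → 24, wraps to 0 = a, carry into square.
Latitude square 5; +1 → 6.
The longitude characters are unchanged.

PG36na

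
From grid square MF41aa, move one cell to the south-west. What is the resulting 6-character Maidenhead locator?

Longitude subsquare a = 0; −1 → -1, wraps to 23 = x, carry into square.
Longitude square 4; −1 → 3.
Latitude subsquare a = 0; −1 → -1, wraps to 23 = x, carry into square.
Latitude square 1; −1 → 0.

MF30xx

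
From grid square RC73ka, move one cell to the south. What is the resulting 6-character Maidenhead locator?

Latitude subsquare a = 0; −1 → -1, wraps to 23 = x, carry into square.
Latitude square 3; −1 → 2.
The longitude characters are unchanged.

RC72kx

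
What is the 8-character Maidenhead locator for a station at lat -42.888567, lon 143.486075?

QE17rc86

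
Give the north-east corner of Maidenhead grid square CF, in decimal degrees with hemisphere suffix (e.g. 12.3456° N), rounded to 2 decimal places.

Field C=2, F=5: +2·20° lon, +5·10° lat → SW at lon -140°, lat -40°.
Cell spans 20° lon × 10° lat. NE corner is SW corner plus one full cell.
latitude 30.00° S, longitude 120.00° W.

30.00° S, 120.00° W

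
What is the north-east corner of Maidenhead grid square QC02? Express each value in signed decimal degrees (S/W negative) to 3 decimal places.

-67.000, 142.000

Field Q=16, C=2: +16·20° lon, +2·10° lat → SW at lon 140°, lat -70°.
Square 0, 2: +0·2° lon, +2·1° lat → SW at lon 140°, lat -68°.
Cell spans 2° lon × 1° lat. NE corner is SW corner plus one full cell.
latitude -67.000, longitude 142.000.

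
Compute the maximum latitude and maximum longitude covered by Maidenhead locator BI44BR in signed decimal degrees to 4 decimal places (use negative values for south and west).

Field B=1, I=8: +1·20° lon, +8·10° lat → SW at lon -160°, lat -10°.
Square 4, 4: +4·2° lon, +4·1° lat → SW at lon -152°, lat -6°.
Subsquare b=1, r=17: +1·0.0833333° lon, +17·0.0416667° lat → SW at lon -151.917°, lat -5.29167°.
Cell spans 0.0833333° lon × 0.0416667° lat. NE corner is SW corner plus one full cell.
latitude -5.2500, longitude -151.8333.

-5.2500, -151.8333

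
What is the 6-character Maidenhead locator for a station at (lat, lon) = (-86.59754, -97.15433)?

Shift to the Maidenhead origin (180°W, 90°S): lon 82.8457, lat 3.4025.
Field: lon ⌊82.8457/20⌋ = 4 → E; lat ⌊3.4025/10⌋ = 0 → A.
Square: lon ⌊2.8457/2⌋ = 1; lat ⌊3.4025/1⌋ = 3.
Subsquare: lon ⌊0.8457/0.0833333⌋ = 10 → k; lat ⌊0.4025/0.0416667⌋ = 9 → j.

EA13kj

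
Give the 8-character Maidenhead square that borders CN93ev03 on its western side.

CN93dv93

Longitude extended square 0; −1 → -1, wraps to 9, carry into subsquare.
Longitude subsquare e = 4; −1 → 3 = d.
The latitude characters are unchanged.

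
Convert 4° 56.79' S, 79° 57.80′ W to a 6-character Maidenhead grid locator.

FI05ab

Shift to the Maidenhead origin (180°W, 90°S): lon 100.0367, lat 85.0535.
Field: lon ⌊100.0367/20⌋ = 5 → F; lat ⌊85.0535/10⌋ = 8 → I.
Square: lon ⌊0.0367/2⌋ = 0; lat ⌊5.0535/1⌋ = 5.
Subsquare: lon ⌊0.0367/0.0833333⌋ = 0 → a; lat ⌊0.0535/0.0416667⌋ = 1 → b.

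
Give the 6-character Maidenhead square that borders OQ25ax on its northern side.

Latitude subsquare x = 23; +1 → 24, wraps to 0 = a, carry into square.
Latitude square 5; +1 → 6.
The longitude characters are unchanged.

OQ26aa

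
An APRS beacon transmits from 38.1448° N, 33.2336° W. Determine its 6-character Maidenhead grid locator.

HM38jd

Shift to the Maidenhead origin (180°W, 90°S): lon 146.7664, lat 128.1448.
Field (20°×10°, letters A–R): lon ⌊146.7664/20⌋ = 7 → H; lat ⌊128.1448/10⌋ = 12 → M.
Square (2°×1°, digits 0–9): lon ⌊6.7664/2⌋ = 3; lat ⌊8.1448/1⌋ = 8.
Subsquare (5′×2.5′, letters a–x): lon ⌊0.7664/0.0833333⌋ = 9 → j; lat ⌊0.1448/0.0416667⌋ = 3 → d.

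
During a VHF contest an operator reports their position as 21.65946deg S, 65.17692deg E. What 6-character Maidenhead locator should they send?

Add 180° to longitude and 90° to latitude: 245.1769, 68.3405.
Field (20°×10°, letters A–R): 245.1769/20 → 12 → M, 68.3405/10 → 6 → G; chars MG.
Square (2°×1°, digits 0–9): 5.1769/2 → 2, 8.3405/1 → 8; chars 28.
Subsquare (5′×2.5′, letters a–x): 1.1769/0.0833333 → 14 → o, 0.3405/0.0416667 → 8 → i; chars oi.

MG28oi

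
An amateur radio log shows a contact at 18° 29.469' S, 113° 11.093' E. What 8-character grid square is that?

Add 180° to longitude and 90° to latitude: 293.18488, 71.50885.
Field: lon ⌊293.18488/20⌋ = 14 → O; lat ⌊71.50885/10⌋ = 7 → H.
Square: lon ⌊13.18488/2⌋ = 6; lat ⌊1.50885/1⌋ = 1.
Subsquare: lon ⌊1.18488/0.0833333⌋ = 14 → o; lat ⌊0.50885/0.0416667⌋ = 12 → m.
Extended square: lon ⌊0.01822/0.00833333⌋ = 2; lat ⌊0.00885/0.00416667⌋ = 2.

OH61om22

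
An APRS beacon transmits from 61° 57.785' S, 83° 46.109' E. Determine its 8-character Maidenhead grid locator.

Shift to the Maidenhead origin (180°W, 90°S): lon 263.76848, lat 28.03692.
Field: 263.76848/20 → 13 → N, 28.03692/10 → 2 → C; chars NC.
Square: 3.76848/2 → 1, 8.03692/1 → 8; chars 18.
Subsquare: 1.76848/0.0833333 → 21 → v, 0.03692/0.0416667 → 0 → a; chars va.
Extended square: 0.01848/0.00833333 → 2, 0.03692/0.00416667 → 8; chars 28.

NC18va28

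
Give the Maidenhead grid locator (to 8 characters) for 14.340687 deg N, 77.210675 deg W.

FK14ji41

Shift to the Maidenhead origin (180°W, 90°S): lon 102.78933, lat 104.34069.
Field: lon ⌊102.78933/20⌋ = 5 → F; lat ⌊104.34069/10⌋ = 10 → K.
Square: lon ⌊2.78933/2⌋ = 1; lat ⌊4.34069/1⌋ = 4.
Subsquare: lon ⌊0.78933/0.0833333⌋ = 9 → j; lat ⌊0.34069/0.0416667⌋ = 8 → i.
Extended square: lon ⌊0.03933/0.00833333⌋ = 4; lat ⌊0.00735/0.00416667⌋ = 1.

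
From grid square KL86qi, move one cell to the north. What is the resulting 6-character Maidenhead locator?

KL86qj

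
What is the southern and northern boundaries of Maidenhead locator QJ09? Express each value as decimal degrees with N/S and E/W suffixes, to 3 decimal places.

Field Q=16, J=9: +16·20° lon, +9·10° lat → SW at lon 140°, lat 0°.
Square 0, 9: +0·2° lon, +9·1° lat → SW at lon 140°, lat 9°.
Cell spans 2° lon × 1° lat.
south 9.000° N, north 10.000° N.

9.000° N, 10.000° N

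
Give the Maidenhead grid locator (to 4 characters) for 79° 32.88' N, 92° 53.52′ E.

Add 180° to longitude and 90° to latitude: 272.89, 169.55.
Field: lon ⌊272.89/20⌋ = 13 → N; lat ⌊169.55/10⌋ = 16 → Q.
Square: lon ⌊12.89/2⌋ = 6; lat ⌊9.55/1⌋ = 9.

NQ69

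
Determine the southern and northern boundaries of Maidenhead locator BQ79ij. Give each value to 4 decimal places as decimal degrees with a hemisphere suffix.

79.3750° N, 79.4167° N

Field B=1, Q=16: +1·20° lon, +16·10° lat → SW at lon -160°, lat 70°.
Square 7, 9: +7·2° lon, +9·1° lat → SW at lon -146°, lat 79°.
Subsquare i=8, j=9: +8·0.0833333° lon, +9·0.0416667° lat → SW at lon -145.333°, lat 79.375°.
Cell spans 0.0833333° lon × 0.0416667° lat.
south 79.3750° N, north 79.4167° N.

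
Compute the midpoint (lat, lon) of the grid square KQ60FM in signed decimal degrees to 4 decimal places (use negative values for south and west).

70.5208, 32.4583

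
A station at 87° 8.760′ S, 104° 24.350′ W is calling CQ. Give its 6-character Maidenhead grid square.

DA72tu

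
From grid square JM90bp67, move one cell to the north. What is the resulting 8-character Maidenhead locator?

JM90bp68

Latitude extended square 7; +1 → 8.
The longitude characters are unchanged.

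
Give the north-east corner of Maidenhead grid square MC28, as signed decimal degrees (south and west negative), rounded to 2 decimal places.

-61.00, 66.00

Field M=12, C=2: +12·20° lon, +2·10° lat → SW at lon 60°, lat -70°.
Square 2, 8: +2·2° lon, +8·1° lat → SW at lon 64°, lat -62°.
Cell spans 2° lon × 1° lat. NE corner is SW corner plus one full cell.
latitude -61.00, longitude 66.00.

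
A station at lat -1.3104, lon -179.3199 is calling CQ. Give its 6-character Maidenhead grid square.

AI08iq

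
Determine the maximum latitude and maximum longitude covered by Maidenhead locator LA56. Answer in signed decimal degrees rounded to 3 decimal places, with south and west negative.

Field L=11, A=0: +11·20° lon, +0·10° lat → SW at lon 40°, lat -90°.
Square 5, 6: +5·2° lon, +6·1° lat → SW at lon 50°, lat -84°.
Cell spans 2° lon × 1° lat. NE corner is SW corner plus one full cell.
latitude -83.000, longitude 52.000.

-83.000, 52.000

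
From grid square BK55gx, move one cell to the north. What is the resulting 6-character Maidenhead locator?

BK56ga

Latitude subsquare x = 23; +1 → 24, wraps to 0 = a, carry into square.
Latitude square 5; +1 → 6.
The longitude characters are unchanged.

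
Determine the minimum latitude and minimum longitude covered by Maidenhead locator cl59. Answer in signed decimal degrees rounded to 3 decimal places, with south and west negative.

29.000, -130.000

Field C=2, L=11: +2·20° lon, +11·10° lat → SW at lon -140°, lat 20°.
Square 5, 9: +5·2° lon, +9·1° lat → SW at lon -130°, lat 29°.
latitude 29.000, longitude -130.000.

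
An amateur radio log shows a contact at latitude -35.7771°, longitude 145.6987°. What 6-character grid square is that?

Offset from 180°W / 90°S: lon 325.6987°, lat 54.2229°.
Field: lon ⌊325.6987/20⌋ = 16 → Q; lat ⌊54.2229/10⌋ = 5 → F.
Square: lon ⌊5.6987/2⌋ = 2; lat ⌊4.2229/1⌋ = 4.
Subsquare: lon ⌊1.6987/0.0833333⌋ = 20 → u; lat ⌊0.2229/0.0416667⌋ = 5 → f.

QF24uf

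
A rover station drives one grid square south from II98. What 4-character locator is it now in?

Latitude square 8; −1 → 7.
The longitude characters are unchanged.

II97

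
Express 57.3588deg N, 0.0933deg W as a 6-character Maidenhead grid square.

IO97wi

Add 180° to longitude and 90° to latitude: 179.9067, 147.3588.
Field: lon ⌊179.9067/20⌋ = 8 → I; lat ⌊147.3588/10⌋ = 14 → O.
Square: lon ⌊19.9067/2⌋ = 9; lat ⌊7.3588/1⌋ = 7.
Subsquare: lon ⌊1.9067/0.0833333⌋ = 22 → w; lat ⌊0.3588/0.0416667⌋ = 8 → i.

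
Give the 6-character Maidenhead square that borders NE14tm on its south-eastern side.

NE14ul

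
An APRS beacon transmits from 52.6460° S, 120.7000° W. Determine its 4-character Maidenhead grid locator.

CD97

Shift to the Maidenhead origin (180°W, 90°S): lon 59.30, lat 37.35.
Field: 59.30/20 → 2 → C, 37.35/10 → 3 → D; chars CD.
Square: 19.30/2 → 9, 7.35/1 → 7; chars 97.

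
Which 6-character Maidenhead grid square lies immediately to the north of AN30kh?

Latitude subsquare h = 7; +1 → 8 = i.
The longitude characters are unchanged.

AN30ki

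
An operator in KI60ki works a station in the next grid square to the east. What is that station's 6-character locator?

Longitude subsquare k = 10; +1 → 11 = l.
The latitude characters are unchanged.

KI60li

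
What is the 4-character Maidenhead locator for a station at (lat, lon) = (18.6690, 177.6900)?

RK88

Shift to the Maidenhead origin (180°W, 90°S): lon 357.69, lat 108.67.
Field: lon ⌊357.69/20⌋ = 17 → R; lat ⌊108.67/10⌋ = 10 → K.
Square: lon ⌊17.69/2⌋ = 8; lat ⌊8.67/1⌋ = 8.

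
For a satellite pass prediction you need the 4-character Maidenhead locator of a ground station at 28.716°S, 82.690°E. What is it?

Shift to the Maidenhead origin (180°W, 90°S): lon 262.69, lat 61.28.
Field: lon ⌊262.69/20⌋ = 13 → N; lat ⌊61.28/10⌋ = 6 → G.
Square: lon ⌊2.69/2⌋ = 1; lat ⌊1.28/1⌋ = 1.

NG11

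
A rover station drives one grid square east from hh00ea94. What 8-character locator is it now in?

HH00fa04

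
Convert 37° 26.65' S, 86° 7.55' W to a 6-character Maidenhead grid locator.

EF62wn

Shift to the Maidenhead origin (180°W, 90°S): lon 93.8742, lat 52.5558.
Field: 93.8742/20 → 4 → E, 52.5558/10 → 5 → F; chars EF.
Square: 13.8742/2 → 6, 2.5558/1 → 2; chars 62.
Subsquare: 1.8742/0.0833333 → 22 → w, 0.5558/0.0416667 → 13 → n; chars wn.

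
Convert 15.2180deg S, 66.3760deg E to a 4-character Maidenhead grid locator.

MH34

Offset from 180°W / 90°S: lon 246.38°, lat 74.78°.
Field: lon ⌊246.38/20⌋ = 12 → M; lat ⌊74.78/10⌋ = 7 → H.
Square: lon ⌊6.38/2⌋ = 3; lat ⌊4.78/1⌋ = 4.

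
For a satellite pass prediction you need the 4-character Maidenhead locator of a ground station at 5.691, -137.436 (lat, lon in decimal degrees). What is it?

CJ15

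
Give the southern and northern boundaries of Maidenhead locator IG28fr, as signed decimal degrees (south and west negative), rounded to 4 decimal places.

-21.2917, -21.2500

Field I=8, G=6: +8·20° lon, +6·10° lat → SW at lon -20°, lat -30°.
Square 2, 8: +2·2° lon, +8·1° lat → SW at lon -16°, lat -22°.
Subsquare f=5, r=17: +5·0.0833333° lon, +17·0.0416667° lat → SW at lon -15.5833°, lat -21.2917°.
Cell spans 0.0833333° lon × 0.0416667° lat.
south -21.2917, north -21.2500.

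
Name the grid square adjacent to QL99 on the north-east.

Longitude square 9; +1 → 10, wraps to 0, carry into field.
Longitude field Q = 16; +1 → 17 = R.
Latitude square 9; +1 → 10, wraps to 0, carry into field.
Latitude field L = 11; +1 → 12 = M.

RM00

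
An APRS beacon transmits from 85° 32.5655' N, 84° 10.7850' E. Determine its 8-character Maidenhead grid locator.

NR25cn10

Offset from 180°W / 90°S: lon 264.17975°, lat 175.54276°.
Field: 264.17975/20 → 13 → N, 175.54276/10 → 17 → R; chars NR.
Square: 4.17975/2 → 2, 5.54276/1 → 5; chars 25.
Subsquare: 0.17975/0.0833333 → 2 → c, 0.54276/0.0416667 → 13 → n; chars cn.
Extended square: 0.01308/0.00833333 → 1, 0.00109/0.00416667 → 0; chars 10.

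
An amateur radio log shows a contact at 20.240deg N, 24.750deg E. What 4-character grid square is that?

Offset from 180°W / 90°S: lon 204.75°, lat 110.24°.
Field: lon ⌊204.75/20⌋ = 10 → K; lat ⌊110.24/10⌋ = 11 → L.
Square: lon ⌊4.75/2⌋ = 2; lat ⌊0.24/1⌋ = 0.

KL20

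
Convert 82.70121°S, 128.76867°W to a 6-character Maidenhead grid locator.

CA57oh

Add 180° to longitude and 90° to latitude: 51.2313, 7.2988.
Field: 51.2313/20 → 2 → C, 7.2988/10 → 0 → A; chars CA.
Square: 11.2313/2 → 5, 7.2988/1 → 7; chars 57.
Subsquare: 1.2313/0.0833333 → 14 → o, 0.2988/0.0416667 → 7 → h; chars oh.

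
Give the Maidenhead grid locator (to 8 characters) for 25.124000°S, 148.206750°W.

BG54vv50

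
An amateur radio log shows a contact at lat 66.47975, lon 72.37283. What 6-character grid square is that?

Add 180° to longitude and 90° to latitude: 252.3728, 156.4797.
Field: 252.3728/20 → 12 → M, 156.4797/10 → 15 → P; chars MP.
Square: 12.3728/2 → 6, 6.4797/1 → 6; chars 66.
Subsquare: 0.3728/0.0833333 → 4 → e, 0.4797/0.0416667 → 11 → l; chars el.

MP66el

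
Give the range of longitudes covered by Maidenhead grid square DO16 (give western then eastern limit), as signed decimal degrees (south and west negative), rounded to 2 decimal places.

Field D=3, O=14: +3·20° lon, +14·10° lat → SW at lon -120°, lat 50°.
Square 1, 6: +1·2° lon, +6·1° lat → SW at lon -118°, lat 56°.
Cell spans 2° lon × 1° lat.
west -118.00, east -116.00.

-118.00, -116.00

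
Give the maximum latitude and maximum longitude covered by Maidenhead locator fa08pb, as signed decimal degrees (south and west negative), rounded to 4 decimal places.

Field F=5, A=0: +5·20° lon, +0·10° lat → SW at lon -80°, lat -90°.
Square 0, 8: +0·2° lon, +8·1° lat → SW at lon -80°, lat -82°.
Subsquare p=15, b=1: +15·0.0833333° lon, +1·0.0416667° lat → SW at lon -78.75°, lat -81.9583°.
Cell spans 0.0833333° lon × 0.0416667° lat. NE corner is SW corner plus one full cell.
latitude -81.9167, longitude -78.6667.

-81.9167, -78.6667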